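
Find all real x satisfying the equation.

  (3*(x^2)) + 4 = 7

Step 1. [(3*(x^2)) + 4 = 7] peel the +4: subtract 4 from each side, so sub: 3*(x^2) = 3.
Step 2. [3*(x^2) = 3] divide by the outer 3 ⇒ div: x^2 = 1.
Step 3. [x^2 = 1] √ both sides: 1 ≥ 0 gives two branches ⇒ sqrt: x = 1 or -1.

Answer: x ∈ {-1, 1}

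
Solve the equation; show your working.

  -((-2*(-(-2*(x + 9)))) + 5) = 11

Step 1. [-((-2*(-(-2*(x + 9)))) + 5) = 11] flip signs both sides, so neg: (-2*(-(-2*(x + 9)))) + 5 = -11.
Step 2. [(-2*(-(-2*(x + 9)))) + 5 = -11] peel the +5: subtract 5 from each side. So sub: -2*(-(-2*(x + 9))) = -16.
Step 3. [-2*(-(-2*(x + 9))) = -16] divide by the outer -2 ⇒ div: -(-2*(x + 9)) = 8.
Step 4. [-(-2*(x + 9)) = 8] LHS negated; negate both sides, so neg: -2*(x + 9) = -8.
Step 5. [-2*(x + 9) = -8] -2·(inner) — divide through by -2 ⇒ div: x + 9 = 4.
Step 6. [x + 9 = 4] subtract 9: x sits inside (… + 9), so sub: x = -5.

Answer: x ∈ {-5}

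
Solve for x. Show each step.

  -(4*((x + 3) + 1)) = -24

Step 1. [-(4*((x + 3) + 1)) = -24] leading − — multiply by −1, so neg: 4*((x + 3) + 1) = 24.
Step 2. [4*((x + 3) + 1) = 24] leading coefficient 4: divide by 4, so div: (x + 3) + 1 = 6.
Step 3. [(x + 3) + 1 = 6] +1 is outermost — subtract 1 both sides, so sub: x + 3 = 5.
Step 4. [x + 3 = 5] +3 is outermost — subtract 3 both sides, so sub: x = 2.

Answer: x ∈ {2}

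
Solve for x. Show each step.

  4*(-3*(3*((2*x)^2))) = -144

Step 1. [4*(-3*(3*((2*x)^2))) = -144] divide by the outer 4, so div: -3*(3*((2*x)^2)) = -36.
Step 2. [-3*(3*((2*x)^2)) = -36] leading coefficient -3: divide by -3. So div: 3*((2*x)^2) = 12.
Step 3. [3*((2*x)^2) = 12] 3 out front; divide by 3. So div: (2*x)^2 = 4.
Step 4. [(2*x)^2 = 4] 4 ≥ 0, LHS is (·)² — take ±√, so sqrt: 2*x = 2 or -2.
Step 5. [2*x = 2 or -2] 2 out front; divide by 2 ⇒ div: x = 1 or -1.

Answer: x ∈ {-1, 1}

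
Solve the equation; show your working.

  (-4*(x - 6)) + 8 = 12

Step 1. [(-4*(x - 6)) + 8 = 12] -4 | LHS and -4 | 12: pull -4 out, so factor: (x - 6) - 2 = -3.
Step 2. [(x - 6) - 2 = -3] the outer -2 inverts by adding 2 ⇒ sub: x - 6 = -1.
Step 3. [x - 6 = -1] -6 is outermost — add 6 both sides. So sub: x = 5.

Answer: x ∈ {5}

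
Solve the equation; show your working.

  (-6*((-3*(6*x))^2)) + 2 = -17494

Step 1. [(-6*((-3*(6*x))^2)) + 2 = -17494] subtract 2: x sits inside (… + 2), so sub: -6*((-3*(6*x))^2) = -17496.
Step 2. [-6*((-3*(6*x))^2) = -17496] -6·(inner) — divide through by -6 ⇒ div: (-3*(6*x))^2 = 2916.
Step 3. [(-3*(6*x))^2 = 2916] √ both sides: 2916 ≥ 0 gives two branches, so sqrt: -3*(6*x) = 54 or -54.
Step 4. [-3*(6*x) = 54 or -54] leading coefficient -3: divide by -3, so div: 6*x = -18 or 18.
Step 5. [6*x = -18 or 18] divide by the outer 6, so div: x = -3 or 3.

Answer: x ∈ {-3, 3}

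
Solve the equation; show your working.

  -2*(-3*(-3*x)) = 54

Step 1. [-2*(-3*(-3*x)) = 54] -2·(inner) — divide through by -2, so div: -3*(-3*x) = -27.
Step 2. [-3*(-3*x) = -27] leading coefficient -3: divide by -3. So div: -3*x = 9.
Step 3. [-3*x = 9] LHS = -3·(…); ÷-3 both sides, so div: x = -3.

Answer: x ∈ {-3}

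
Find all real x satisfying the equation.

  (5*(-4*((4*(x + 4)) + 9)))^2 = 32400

Step 1. [(5*(-4*((4*(x + 4)) + 9)))^2 = 32400] 32400 ≥ 0, LHS is (·)² — take ±√, so sqrt: 5*(-4*((4*(x + 4)) + 9)) = 180 or -180.
Step 2. [5*(-4*((4*(x + 4)) + 9)) = 180 or -180] 5·(inner) — divide through by 5, so div: -4*((4*(x + 4)) + 9) = 36 or -36.
Step 3. [-4*((4*(x + 4)) + 9) = 36 or -36] -4 out front; divide by -4 ⇒ div: (4*(x + 4)) + 9 = -9 or 9.
Step 4. [(4*(x + 4)) + 9 = -9 or 9] subtract 9: x sits inside (… + 9) ⇒ sub: 4*(x + 4) = -18 or 0.
Step 5. [4*(x + 4) = -18 or 0] leading coefficient 4: divide by 4 ⇒ div: x + 4 = -9/2 or 0.
Step 6. [x + 4 = -9/2 or 0] subtract 4: x sits inside (… + 4), so sub: x = -17/2 or -4.

Answer: x ∈ {-17/2, -4}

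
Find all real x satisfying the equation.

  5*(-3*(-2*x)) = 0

Step 1. [5*(-3*(-2*x)) = 0] 5·(inner) — divide through by 5, so div: -3*(-2*x) = 0.
Step 2. [-3*(-2*x) = 0] -3 out front; divide by -3. So div: -2*x = 0.
Step 3. [-2*x = 0] -2 out front; divide by -2. So div: x = 0.

Answer: x ∈ {0}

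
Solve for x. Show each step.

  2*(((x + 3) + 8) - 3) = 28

Step 1. [2*(((x + 3) + 8) - 3) = 28] LHS = 2·(…); ÷2 both sides. So div: ((x + 3) + 8) - 3 = 14.
Step 2. [((x + 3) + 8) - 3 = 14] -3 is outermost — add 3 both sides ⇒ sub: (x + 3) + 8 = 17.
Step 3. [(x + 3) + 8 = 17] the outer +8 inverts by subtracting 8. So sub: x + 3 = 9.
Step 4. [x + 3 = 9] subtract 3: x sits inside (… + 3) ⇒ sub: x = 6.

Answer: x ∈ {6}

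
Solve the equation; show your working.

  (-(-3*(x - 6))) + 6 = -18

Step 1. [(-(-3*(x - 6))) + 6 = -18] 6 comes off first (subtract 6), so sub: -(-3*(x - 6)) = -24.
Step 2. [-(-3*(x - 6)) = -24] flip signs both sides. So neg: -3*(x - 6) = 24.
Step 3. [-3*(x - 6) = 24] leading coefficient -3: divide by -3, so div: x - 6 = -8.
Step 4. [x - 6 = -8] peel the -6: add 6 from each side ⇒ sub: x = -2.

Answer: x ∈ {-2}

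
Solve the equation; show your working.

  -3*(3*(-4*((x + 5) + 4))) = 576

Step 1. [-3*(3*(-4*((x + 5) + 4))) = 576] LHS = -3·(…); ÷-3 both sides, so div: 3*(-4*((x + 5) + 4)) = -192.
Step 2. [3*(-4*((x + 5) + 4)) = -192] 3·(inner) — divide through by 3 ⇒ div: -4*((x + 5) + 4) = -64.
Step 3. [-4*((x + 5) + 4) = -64] leading coefficient -4: divide by -4 ⇒ div: (x + 5) + 4 = 16.
Step 4. [(x + 5) + 4 = 16] +4 is outermost — subtract 4 both sides, so sub: x + 5 = 12.
Step 5. [x + 5 = 12] subtract 5: x sits inside (… + 5), so sub: x = 7.

Answer: x ∈ {7}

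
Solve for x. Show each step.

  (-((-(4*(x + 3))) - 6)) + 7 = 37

Step 1. [(-((-(4*(x + 3))) - 6)) + 7 = 37] peel the +7: subtract 7 from each side ⇒ sub: -((-(4*(x + 3))) - 6) = 30.
Step 2. [-((-(4*(x + 3))) - 6) = 30] LHS negated; negate both sides. So neg: (-(4*(x + 3))) - 6 = -30.
Step 3. [(-(4*(x + 3))) - 6 = -30] the outer -6 inverts by adding 6, so sub: -(4*(x + 3)) = -24.
Step 4. [-(4*(x + 3)) = -24] flip signs both sides. So neg: 4*(x + 3) = 24.
Step 5. [4*(x + 3) = 24] divide by the outer 4. So div: x + 3 = 6.
Step 6. [x + 3 = 6] +3 is outermost — subtract 3 both sides ⇒ sub: x = 3.

Answer: x ∈ {3}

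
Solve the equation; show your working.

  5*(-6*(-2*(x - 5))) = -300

Step 1. [5*(-6*(-2*(x - 5))) = -300] divide by the outer 5, so div: -6*(-2*(x - 5)) = -60.
Step 2. [-6*(-2*(x - 5)) = -60] LHS = -6·(…); ÷-6 both sides, so div: -2*(x - 5) = 10.
Step 3. [-2*(x - 5) = 10] LHS = -2·(…); ÷-2 both sides ⇒ div: x - 5 = -5.
Step 4. [x - 5 = -5] 5 comes off first (add 5). So sub: x = 0.

Answer: x ∈ {0}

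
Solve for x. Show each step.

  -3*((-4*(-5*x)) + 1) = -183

Step 1. [-3*((-4*(-5*x)) + 1) = -183] LHS = -3·(…); ÷-3 both sides, so div: (-4*(-5*x)) + 1 = 61.
Step 2. [(-4*(-5*x)) + 1 = 61] the outer +1 inverts by subtracting 1. So sub: -4*(-5*x) = 60.
Step 3. [-4*(-5*x) = 60] -4·(inner) — divide through by -4 ⇒ div: -5*x = -15.
Step 4. [-5*x = -15] LHS = -5·(…); ÷-5 both sides ⇒ div: x = 3.

Answer: x ∈ {3}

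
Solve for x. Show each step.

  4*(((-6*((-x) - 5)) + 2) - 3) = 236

Step 1. [4*(((-6*((-x) - 5)) + 2) - 3) = 236] 4 out front; divide by 4. So div: ((-6*((-x) - 5)) + 2) - 3 = 59.
Step 2. [((-6*((-x) - 5)) + 2) - 3 = 59] -3 is outermost — add 3 both sides. So sub: (-6*((-x) - 5)) + 2 = 62.
Step 3. [(-6*((-x) - 5)) + 2 = 62] subtract 2: x sits inside (… + 2). So sub: -6*((-x) - 5) = 60.
Step 4. [-6*((-x) - 5) = 60] -6·(inner) — divide through by -6, so div: (-x) - 5 = -10.
Step 5. [(-x) - 5 = -10] -5 is outermost — add 5 both sides, so sub: -x = -5.
Step 6. [-x = -5] LHS negated; negate both sides, so neg: x = 5.

Answer: x ∈ {5}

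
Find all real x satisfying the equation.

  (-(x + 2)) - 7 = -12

Step 1. [(-(x + 2)) - 7 = -12] add 7: x sits inside (… - 7) ⇒ sub: -(x + 2) = -5.
Step 2. [-(x + 2) = -5] flip signs both sides ⇒ neg: x + 2 = 5.
Step 3. [x + 2 = 5] the outer +2 inverts by subtracting 2. So sub: x = 3.

Answer: x ∈ {3}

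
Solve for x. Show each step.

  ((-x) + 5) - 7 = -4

Step 1. [((-x) + 5) - 7 = -4] 7 comes off first (add 7), so sub: (-x) + 5 = 3.
Step 2. [(-x) + 5 = 3] subtract 5: x sits inside (… + 5), so sub: -x = -2.
Step 3. [-x = -2] flip signs both sides ⇒ neg: x = 2.

Answer: x ∈ {2}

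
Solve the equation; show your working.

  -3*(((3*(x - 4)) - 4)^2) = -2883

Step 1. [-3*(((3*(x - 4)) - 4)^2) = -2883] LHS = -3·(…); ÷-3 both sides. So div: ((3*(x - 4)) - 4)^2 = 961.
Step 2. [((3*(x - 4)) - 4)^2 = 961] 961 ≥ 0, LHS is (·)² — take ±√. So sqrt: (3*(x - 4)) - 4 = 31 or -31.
Step 3. [(3*(x - 4)) - 4 = 31 or -31] 4 comes off first (add 4). So sub: 3*(x - 4) = 35 or -27.
Step 4. [3*(x - 4) = 35 or -27] divide by the outer 3 ⇒ div: x - 4 = 35/3 or -9.
Step 5. [x - 4 = 35/3 or -9] -4 is outermost — add 4 both sides ⇒ sub: x = 47/3 or -5.

Answer: x ∈ {-5, 47/3}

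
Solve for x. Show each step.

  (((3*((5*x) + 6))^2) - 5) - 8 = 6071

Step 1. [(((3*((5*x) + 6))^2) - 5) - 8 = 6071] the outer -8 inverts by adding 8 ⇒ sub: ((3*((5*x) + 6))^2) - 5 = 6079.
Step 2. [((3*((5*x) + 6))^2) - 5 = 6079] add 5: x sits inside (… - 5). So sub: (3*((5*x) + 6))^2 = 6084.
Step 3. [(3*((5*x) + 6))^2 = 6084] √ both sides: 6084 ≥ 0 gives two branches. So sqrt: 3*((5*x) + 6) = 78 or -78.
Step 4. [3*((5*x) + 6) = 78 or -78] divide by the outer 3 ⇒ div: (5*x) + 6 = 26 or -26.
Step 5. [(5*x) + 6 = 26 or -26] +6 is outermost — subtract 6 both sides. So sub: 5*x = 20 or -32.
Step 6. [5*x = 20 or -32] LHS = 5·(…); ÷5 both sides, so div: x = 4 or -32/5.

Answer: x ∈ {-32/5, 4}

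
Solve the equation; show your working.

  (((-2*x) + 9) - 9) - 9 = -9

Step 1. [(((-2*x) + 9) - 9) - 9 = -9] peel the -9: add 9 from each side ⇒ sub: ((-2*x) + 9) - 9 = 0.
Step 2. [((-2*x) + 9) - 9 = 0] the outer -9 inverts by adding 9. So sub: (-2*x) + 9 = 9.
Step 3. [(-2*x) + 9 = 9] peel the +9: subtract 9 from each side. So sub: -2*x = 0.
Step 4. [-2*x = 0] -2 out front; divide by -2 ⇒ div: x = 0.

Answer: x ∈ {0}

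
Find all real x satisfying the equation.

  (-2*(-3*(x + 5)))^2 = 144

Step 1. [(-2*(-3*(x + 5)))^2 = 144] LHS squared, RHS 144 ≥ 0: apply √ (±) ⇒ sqrt: -2*(-3*(x + 5)) = 12 or -12.
Step 2. [-2*(-3*(x + 5)) = 12 or -12] -2·(inner) — divide through by -2, so div: -3*(x + 5) = -6 or 6.
Step 3. [-3*(x + 5) = -6 or 6] divide by the outer -3. So div: x + 5 = 2 or -2.
Step 4. [x + 5 = 2 or -2] peel the +5: subtract 5 from each side, so sub: x = -3 or -7.

Answer: x ∈ {-7, -3}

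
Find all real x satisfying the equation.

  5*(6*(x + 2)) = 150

Step 1. [5*(6*(x + 2)) = 150] divide by the outer 5. So div: 6*(x + 2) = 30.
Step 2. [6*(x + 2) = 30] leading coefficient 6: divide by 6, so div: x + 2 = 5.
Step 3. [x + 2 = 5] the outer +2 inverts by subtracting 2. So sub: x = 3.

Answer: x ∈ {3}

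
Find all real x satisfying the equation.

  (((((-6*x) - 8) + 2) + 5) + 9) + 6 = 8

Step 1. [(((((-6*x) - 8) + 2) + 5) + 9) + 6 = 8] peel the +6: subtract 6 from each side ⇒ sub: ((((-6*x) - 8) + 2) + 5) + 9 = 2.
Step 2. [((((-6*x) - 8) + 2) + 5) + 9 = 2] peel the +9: subtract 9 from each side. So sub: (((-6*x) - 8) + 2) + 5 = -7.
Step 3. [(((-6*x) - 8) + 2) + 5 = -7] the outer +5 inverts by subtracting 5 ⇒ sub: ((-6*x) - 8) + 2 = -12.
Step 4. [((-6*x) - 8) + 2 = -12] 2 comes off first (subtract 2), so sub: (-6*x) - 8 = -14.
Step 5. [(-6*x) - 8 = -14] peel the -8: add 8 from each side, so sub: -6*x = -6.
Step 6. [-6*x = -6] leading coefficient -6: divide by -6, so div: x = 1.

Answer: x ∈ {1}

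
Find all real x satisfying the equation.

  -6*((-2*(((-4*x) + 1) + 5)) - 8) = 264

Step 1. [-6*((-2*(((-4*x) + 1) + 5)) - 8) = 264] divide by the outer -6, so div: (-2*(((-4*x) + 1) + 5)) - 8 = -44.
Step 2. [(-2*(((-4*x) + 1) + 5)) - 8 = -44] -2 | LHS and -2 | -44: pull -2 out, so factor: (((-4*x) + 1) + 5) + 4 = 22.
Step 3. [(((-4*x) + 1) + 5) + 4 = 22] +4 is outermost — subtract 4 both sides, so sub: ((-4*x) + 1) + 5 = 18.
Step 4. [((-4*x) + 1) + 5 = 18] the outer +5 inverts by subtracting 5, so sub: (-4*x) + 1 = 13.
Step 5. [(-4*x) + 1 = 13] peel the +1: subtract 1 from each side, so sub: -4*x = 12.
Step 6. [-4*x = 12] -4 out front; divide by -4 ⇒ div: x = -3.

Answer: x ∈ {-3}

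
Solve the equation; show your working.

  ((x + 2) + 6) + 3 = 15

Step 1. [((x + 2) + 6) + 3 = 15] 3 comes off first (subtract 3), so sub: (x + 2) + 6 = 12.
Step 2. [(x + 2) + 6 = 12] subtract 6: x sits inside (… + 6), so sub: x + 2 = 6.
Step 3. [x + 2 = 6] 2 comes off first (subtract 2). So sub: x = 4.

Answer: x ∈ {4}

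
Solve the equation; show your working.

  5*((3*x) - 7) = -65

Step 1. [5*((3*x) - 7) = -65] 5 out front; divide by 5. So div: (3*x) - 7 = -13.
Step 2. [(3*x) - 7 = -13] -7 is outermost — add 7 both sides, so sub: 3*x = -6.
Step 3. [3*x = -6] leading coefficient 3: divide by 3. So div: x = -2.

Answer: x ∈ {-2}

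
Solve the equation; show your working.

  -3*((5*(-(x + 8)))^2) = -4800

Step 1. [-3*((5*(-(x + 8)))^2) = -4800] -3·(inner) — divide through by -3 ⇒ div: (5*(-(x + 8)))^2 = 1600.
Step 2. [(5*(-(x + 8)))^2 = 1600] LHS squared, RHS 1600 ≥ 0: apply √ (±) ⇒ sqrt: 5*(-(x + 8)) = 40 or -40.
Step 3. [5*(-(x + 8)) = 40 or -40] 5 out front; divide by 5. So div: -(x + 8) = 8 or -8.
Step 4. [-(x + 8) = 8 or -8] LHS negated; negate both sides, so neg: x + 8 = -8 or 8.
Step 5. [x + 8 = -8 or 8] peel the +8: subtract 8 from each side, so sub: x = -16 or 0.

Answer: x ∈ {-16, 0}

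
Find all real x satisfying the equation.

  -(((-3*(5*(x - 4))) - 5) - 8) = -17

Step 1. [-(((-3*(5*(x - 4))) - 5) - 8) = -17] LHS negated; negate both sides, so neg: ((-3*(5*(x - 4))) - 5) - 8 = 17.
Step 2. [((-3*(5*(x - 4))) - 5) - 8 = 17] -8 is outermost — add 8 both sides, so sub: (-3*(5*(x - 4))) - 5 = 25.
Step 3. [(-3*(5*(x - 4))) - 5 = 25] 5 comes off first (add 5). So sub: -3*(5*(x - 4)) = 30.
Step 4. [-3*(5*(x - 4)) = 30] divide by the outer -3, so div: 5*(x - 4) = -10.
Step 5. [5*(x - 4) = -10] divide by the outer 5 ⇒ div: x - 4 = -2.
Step 6. [x - 4 = -2] peel the -4: add 4 from each side ⇒ sub: x = 2.

Answer: x ∈ {2}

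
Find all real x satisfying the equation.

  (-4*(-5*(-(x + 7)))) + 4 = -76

Step 1. [(-4*(-5*(-(x + 7)))) + 4 = -76] -4 divides every term; factor it out, so factor: (-5*(-(x + 7))) - 1 = 19.
Step 2. [(-5*(-(x + 7))) - 1 = 19] peel the -1: add 1 from each side, so sub: -5*(-(x + 7)) = 20.
Step 3. [-5*(-(x + 7)) = 20] -5·(inner) — divide through by -5. So div: -(x + 7) = -4.
Step 4. [-(x + 7) = -4] LHS negated; negate both sides, so neg: x + 7 = 4.
Step 5. [x + 7 = 4] peel the +7: subtract 7 from each side. So sub: x = -3.

Answer: x ∈ {-3}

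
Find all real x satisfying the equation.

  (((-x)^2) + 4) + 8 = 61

Step 1. [(((-x)^2) + 4) + 8 = 61] the outer +8 inverts by subtracting 8 ⇒ sub: ((-x)^2) + 4 = 53.
Step 2. [((-x)^2) + 4 = 53] peel the +4: subtract 4 from each side ⇒ sub: (-x)^2 = 49.
Step 3. [(-x)^2 = 49] √ both sides: 49 ≥ 0 gives two branches. So sqrt: -x = 7 or -7.
Step 4. [-x = 7 or -7] LHS negated; negate both sides. So neg: x = -7 or 7.

Answer: x ∈ {-7, 7}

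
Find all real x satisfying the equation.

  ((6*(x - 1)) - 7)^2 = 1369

Step 1. [((6*(x - 1)) - 7)^2 = 1369] √ both sides: 1369 ≥ 0 gives two branches, so sqrt: (6*(x - 1)) - 7 = 37 or -37.
Step 2. [(6*(x - 1)) - 7 = 37 or -37] peel the -7: add 7 from each side. So sub: 6*(x - 1) = 44 or -30.
Step 3. [6*(x - 1) = 44 or -30] leading coefficient 6: divide by 6 ⇒ div: x - 1 = 22/3 or -5.
Step 4. [x - 1 = 22/3 or -5] -1 is outermost — add 1 both sides, so sub: x = 25/3 or -4.

Answer: x ∈ {-4, 25/3}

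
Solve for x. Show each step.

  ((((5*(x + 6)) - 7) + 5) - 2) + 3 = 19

Step 1. [((((5*(x + 6)) - 7) + 5) - 2) + 3 = 19] subtract 3: x sits inside (… + 3) ⇒ sub: (((5*(x + 6)) - 7) + 5) - 2 = 16.
Step 2. [(((5*(x + 6)) - 7) + 5) - 2 = 16] 2 comes off first (add 2) ⇒ sub: ((5*(x + 6)) - 7) + 5 = 18.
Step 3. [((5*(x + 6)) - 7) + 5 = 18] subtract 5: x sits inside (… + 5). So sub: (5*(x + 6)) - 7 = 13.
Step 4. [(5*(x + 6)) - 7 = 13] -7 is outermost — add 7 both sides, so sub: 5*(x + 6) = 20.
Step 5. [5*(x + 6) = 20] divide by the outer 5 ⇒ div: x + 6 = 4.
Step 6. [x + 6 = 4] subtract 6: x sits inside (… + 6) ⇒ sub: x = -2.

Answer: x ∈ {-2}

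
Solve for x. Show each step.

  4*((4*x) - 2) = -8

Step 1. [4*((4*x) - 2) = -8] 4·(inner) — divide through by 4 ⇒ div: (4*x) - 2 = -2.
Step 2. [(4*x) - 2 = -2] -2 is outermost — add 2 both sides ⇒ sub: 4*x = 0.
Step 3. [4*x = 0] 4 out front; divide by 4 ⇒ div: x = 0.

Answer: x ∈ {0}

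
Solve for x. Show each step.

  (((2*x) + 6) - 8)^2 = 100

Step 1. [(((2*x) + 6) - 8)^2 = 100] LHS squared, RHS 100 ≥ 0: apply √ (±), so sqrt: ((2*x) + 6) - 8 = 10 or -10.
Step 2. [((2*x) + 6) - 8 = 10 or -10] the outer -8 inverts by adding 8. So sub: (2*x) + 6 = 18 or -2.
Step 3. [(2*x) + 6 = 18 or -2] common factor 2 (LHS and 18 or -2) — divide through, so factor: x + 3 = 9 or -1.
Step 4. [x + 3 = 9 or -1] peel the +3: subtract 3 from each side ⇒ sub: x = 6 or -4.

Answer: x ∈ {-4, 6}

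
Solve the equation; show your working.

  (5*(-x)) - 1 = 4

Step 1. [(5*(-x)) - 1 = 4] 1 comes off first (add 1), so sub: 5*(-x) = 5.
Step 2. [5*(-x) = 5] LHS = 5·(…); ÷5 both sides. So div: -x = 1.
Step 3. [-x = 1] flip signs both sides ⇒ neg: x = -1.

Answer: x ∈ {-1}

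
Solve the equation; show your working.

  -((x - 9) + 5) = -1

Step 1. [-((x - 9) + 5) = -1] LHS negated; negate both sides, so neg: (x - 9) + 5 = 1.
Step 2. [(x - 9) + 5 = 1] 5 comes off first (subtract 5), so sub: x - 9 = -4.
Step 3. [x - 9 = -4] 9 comes off first (add 9) ⇒ sub: x = 5.

Answer: x ∈ {5}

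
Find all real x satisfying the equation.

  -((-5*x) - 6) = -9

Step 1. [-((-5*x) - 6) = -9] LHS negated; negate both sides. So neg: (-5*x) - 6 = 9.
Step 2. [(-5*x) - 6 = 9] peel the -6: add 6 from each side ⇒ sub: -5*x = 15.
Step 3. [-5*x = 15] leading coefficient -5: divide by -5 ⇒ div: x = -3.

Answer: x ∈ {-3}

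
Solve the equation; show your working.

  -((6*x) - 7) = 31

Step 1. [-((6*x) - 7) = 31] LHS negated; negate both sides ⇒ neg: (6*x) - 7 = -31.
Step 2. [(6*x) - 7 = -31] -7 is outermost — add 7 both sides. So sub: 6*x = -24.
Step 3. [6*x = -24] divide by the outer 6, so div: x = -4.

Answer: x ∈ {-4}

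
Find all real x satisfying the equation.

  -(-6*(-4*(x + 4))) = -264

Step 1. [-(-6*(-4*(x + 4))) = -264] leading − — multiply by −1. So neg: -6*(-4*(x + 4)) = 264.
Step 2. [-6*(-4*(x + 4)) = 264] -6·(inner) — divide through by -6. So div: -4*(x + 4) = -44.
Step 3. [-4*(x + 4) = -44] -4·(inner) — divide through by -4 ⇒ div: x + 4 = 11.
Step 4. [x + 4 = 11] the outer +4 inverts by subtracting 4. So sub: x = 7.

Answer: x ∈ {7}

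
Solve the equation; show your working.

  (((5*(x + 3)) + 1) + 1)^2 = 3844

Step 1. [(((5*(x + 3)) + 1) + 1)^2 = 3844] 3844 ≥ 0, LHS is (·)² — take ±√ ⇒ sqrt: ((5*(x + 3)) + 1) + 1 = 62 or -62.
Step 2. [((5*(x + 3)) + 1) + 1 = 62 or -62] peel the +1: subtract 1 from each side, so sub: (5*(x + 3)) + 1 = 61 or -63.
Step 3. [(5*(x + 3)) + 1 = 61 or -63] +1 is outermost — subtract 1 both sides ⇒ sub: 5*(x + 3) = 60 or -64.
Step 4. [5*(x + 3) = 60 or -64] 5·(inner) — divide through by 5 ⇒ div: x + 3 = 12 or -64/5.
Step 5. [x + 3 = 12 or -64/5] subtract 3: x sits inside (… + 3), so sub: x = 9 or -79/5.

Answer: x ∈ {-79/5, 9}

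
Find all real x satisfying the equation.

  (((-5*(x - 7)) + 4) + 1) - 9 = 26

Step 1. [(((-5*(x - 7)) + 4) + 1) - 9 = 26] 9 comes off first (add 9). So sub: ((-5*(x - 7)) + 4) + 1 = 35.
Step 2. [((-5*(x - 7)) + 4) + 1 = 35] 1 comes off first (subtract 1), so sub: (-5*(x - 7)) + 4 = 34.
Step 3. [(-5*(x - 7)) + 4 = 34] 4 comes off first (subtract 4). So sub: -5*(x - 7) = 30.
Step 4. [-5*(x - 7) = 30] LHS = -5·(…); ÷-5 both sides ⇒ div: x - 7 = -6.
Step 5. [x - 7 = -6] add 7: x sits inside (… - 7) ⇒ sub: x = 1.

Answer: x ∈ {1}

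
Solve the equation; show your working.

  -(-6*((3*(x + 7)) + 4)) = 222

Step 1. [-(-6*((3*(x + 7)) + 4)) = 222] LHS negated; negate both sides. So neg: -6*((3*(x + 7)) + 4) = -222.
Step 2. [-6*((3*(x + 7)) + 4) = -222] -6 out front; divide by -6. So div: (3*(x + 7)) + 4 = 37.
Step 3. [(3*(x + 7)) + 4 = 37] 4 comes off first (subtract 4) ⇒ sub: 3*(x + 7) = 33.
Step 4. [3*(x + 7) = 33] 3 out front; divide by 3, so div: x + 7 = 11.
Step 5. [x + 7 = 11] the outer +7 inverts by subtracting 7 ⇒ sub: x = 4.

Answer: x ∈ {4}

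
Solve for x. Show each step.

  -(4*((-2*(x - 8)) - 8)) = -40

Step 1. [-(4*((-2*(x - 8)) - 8)) = -40] leading − — multiply by −1 ⇒ neg: 4*((-2*(x - 8)) - 8) = 40.
Step 2. [4*((-2*(x - 8)) - 8) = 40] 4 out front; divide by 4, so div: (-2*(x - 8)) - 8 = 10.
Step 3. [(-2*(x - 8)) - 8 = 10] -2 | LHS and -2 | 10: pull -2 out, so factor: (x - 8) + 4 = -5.
Step 4. [(x - 8) + 4 = -5] 4 comes off first (subtract 4). So sub: x - 8 = -9.
Step 5. [x - 8 = -9] 8 comes off first (add 8) ⇒ sub: x = -1.

Answer: x ∈ {-1}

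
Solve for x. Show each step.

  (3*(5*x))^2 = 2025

Step 1. [(3*(5*x))^2 = 2025] √ both sides: 2025 ≥ 0 gives two branches. So sqrt: 3*(5*x) = 45 or -45.
Step 2. [3*(5*x) = 45 or -45] 3·(inner) — divide through by 3 ⇒ div: 5*x = 15 or -15.
Step 3. [5*x = 15 or -15] divide by the outer 5, so div: x = 3 or -3.

Answer: x ∈ {-3, 3}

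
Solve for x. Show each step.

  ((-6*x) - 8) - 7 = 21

Step 1. [((-6*x) - 8) - 7 = 21] the outer -7 inverts by adding 7, so sub: (-6*x) - 8 = 28.
Step 2. [(-6*x) - 8 = 28] -8 is outermost — add 8 both sides. So sub: -6*x = 36.
Step 3. [-6*x = 36] -6·(inner) — divide through by -6. So div: x = -6.

Answer: x ∈ {-6}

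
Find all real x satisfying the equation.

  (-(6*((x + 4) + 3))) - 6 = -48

Step 1. [(-(6*((x + 4) + 3))) - 6 = -48] the outer -6 inverts by adding 6, so sub: -(6*((x + 4) + 3)) = -42.
Step 2. [-(6*((x + 4) + 3)) = -42] leading − — multiply by −1. So neg: 6*((x + 4) + 3) = 42.
Step 3. [6*((x + 4) + 3) = 42] 6·(inner) — divide through by 6, so div: (x + 4) + 3 = 7.
Step 4. [(x + 4) + 3 = 7] the outer +3 inverts by subtracting 3, so sub: x + 4 = 4.
Step 5. [x + 4 = 4] 4 comes off first (subtract 4). So sub: x = 0.

Answer: x ∈ {0}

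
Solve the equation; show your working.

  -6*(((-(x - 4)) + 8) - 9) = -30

Step 1. [-6*(((-(x - 4)) + 8) - 9) = -30] LHS = -6·(…); ÷-6 both sides ⇒ div: ((-(x - 4)) + 8) - 9 = 5.
Step 2. [((-(x - 4)) + 8) - 9 = 5] peel the -9: add 9 from each side. So sub: (-(x - 4)) + 8 = 14.
Step 3. [(-(x - 4)) + 8 = 14] peel the +8: subtract 8 from each side ⇒ sub: -(x - 4) = 6.
Step 4. [-(x - 4) = 6] flip signs both sides, so neg: x - 4 = -6.
Step 5. [x - 4 = -6] -4 is outermost — add 4 both sides, so sub: x = -2.

Answer: x ∈ {-2}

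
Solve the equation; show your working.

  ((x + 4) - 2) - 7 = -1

Step 1. [((x + 4) - 2) - 7 = -1] peel the -7: add 7 from each side. So sub: (x + 4) - 2 = 6.
Step 2. [(x + 4) - 2 = 6] the outer -2 inverts by adding 2, so sub: x + 4 = 8.
Step 3. [x + 4 = 8] peel the +4: subtract 4 from each side, so sub: x = 4.

Answer: x ∈ {4}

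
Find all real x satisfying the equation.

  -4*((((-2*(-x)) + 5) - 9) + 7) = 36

Step 1. [-4*((((-2*(-x)) + 5) - 9) + 7) = 36] LHS = -4·(…); ÷-4 both sides ⇒ div: (((-2*(-x)) + 5) - 9) + 7 = -9.
Step 2. [(((-2*(-x)) + 5) - 9) + 7 = -9] 7 comes off first (subtract 7) ⇒ sub: ((-2*(-x)) + 5) - 9 = -16.
Step 3. [((-2*(-x)) + 5) - 9 = -16] 9 comes off first (add 9) ⇒ sub: (-2*(-x)) + 5 = -7.
Step 4. [(-2*(-x)) + 5 = -7] 5 comes off first (subtract 5) ⇒ sub: -2*(-x) = -12.
Step 5. [-2*(-x) = -12] -2·(inner) — divide through by -2 ⇒ div: -x = 6.
Step 6. [-x = 6] LHS negated; negate both sides ⇒ neg: x = -6.

Answer: x ∈ {-6}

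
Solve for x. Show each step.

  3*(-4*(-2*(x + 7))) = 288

Step 1. [3*(-4*(-2*(x + 7))) = 288] leading coefficient 3: divide by 3. So div: -4*(-2*(x + 7)) = 96.
Step 2. [-4*(-2*(x + 7)) = 96] divide by the outer -4 ⇒ div: -2*(x + 7) = -24.
Step 3. [-2*(x + 7) = -24] LHS = -2·(…); ÷-2 both sides. So div: x + 7 = 12.
Step 4. [x + 7 = 12] subtract 7: x sits inside (… + 7). So sub: x = 5.

Answer: x ∈ {5}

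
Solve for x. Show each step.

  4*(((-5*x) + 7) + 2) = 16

Step 1. [4*(((-5*x) + 7) + 2) = 16] LHS = 4·(…); ÷4 both sides, so div: ((-5*x) + 7) + 2 = 4.
Step 2. [((-5*x) + 7) + 2 = 4] 2 comes off first (subtract 2) ⇒ sub: (-5*x) + 7 = 2.
Step 3. [(-5*x) + 7 = 2] subtract 7: x sits inside (… + 7) ⇒ sub: -5*x = -5.
Step 4. [-5*x = -5] -5·(inner) — divide through by -5, so div: x = 1.

Answer: x ∈ {1}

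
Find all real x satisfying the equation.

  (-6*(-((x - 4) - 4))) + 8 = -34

Step 1. [(-6*(-((x - 4) - 4))) + 8 = -34] the outer +8 inverts by subtracting 8, so sub: -6*(-((x - 4) - 4)) = -42.
Step 2. [-6*(-((x - 4) - 4)) = -42] LHS = -6·(…); ÷-6 both sides, so div: -((x - 4) - 4) = 7.
Step 3. [-((x - 4) - 4) = 7] flip signs both sides, so neg: (x - 4) - 4 = -7.
Step 4. [(x - 4) - 4 = -7] 4 comes off first (add 4), so sub: x - 4 = -3.
Step 5. [x - 4 = -3] add 4: x sits inside (… - 4) ⇒ sub: x = 1.

Answer: x ∈ {1}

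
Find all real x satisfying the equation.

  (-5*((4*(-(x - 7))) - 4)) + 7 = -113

Step 1. [(-5*((4*(-(x - 7))) - 4)) + 7 = -113] +7 is outermost — subtract 7 both sides, so sub: -5*((4*(-(x - 7))) - 4) = -120.
Step 2. [-5*((4*(-(x - 7))) - 4) = -120] divide by the outer -5. So div: (4*(-(x - 7))) - 4 = 24.
Step 3. [(4*(-(x - 7))) - 4 = 24] 4 | LHS and 4 | 24: pull 4 out, so factor: (-(x - 7)) - 1 = 6.
Step 4. [(-(x - 7)) - 1 = 6] add 1: x sits inside (… - 1) ⇒ sub: -(x - 7) = 7.
Step 5. [-(x - 7) = 7] flip signs both sides, so neg: x - 7 = -7.
Step 6. [x - 7 = -7] add 7: x sits inside (… - 7) ⇒ sub: x = 0.

Answer: x ∈ {0}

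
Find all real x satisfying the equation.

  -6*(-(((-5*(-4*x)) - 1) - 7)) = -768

Step 1. [-6*(-(((-5*(-4*x)) - 1) - 7)) = -768] -6 out front; divide by -6 ⇒ div: -(((-5*(-4*x)) - 1) - 7) = 128.
Step 2. [-(((-5*(-4*x)) - 1) - 7) = 128] LHS negated; negate both sides, so neg: ((-5*(-4*x)) - 1) - 7 = -128.
Step 3. [((-5*(-4*x)) - 1) - 7 = -128] add 7: x sits inside (… - 7), so sub: (-5*(-4*x)) - 1 = -121.
Step 4. [(-5*(-4*x)) - 1 = -121] -1 is outermost — add 1 both sides ⇒ sub: -5*(-4*x) = -120.
Step 5. [-5*(-4*x) = -120] divide by the outer -5. So div: -4*x = 24.
Step 6. [-4*x = 24] -4 out front; divide by -4, so div: x = -6.

Answer: x ∈ {-6}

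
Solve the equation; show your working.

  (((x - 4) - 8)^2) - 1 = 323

Step 1. [(((x - 4) - 8)^2) - 1 = 323] peel the -1: add 1 from each side ⇒ sub: ((x - 4) - 8)^2 = 324.
Step 2. [((x - 4) - 8)^2 = 324] 324 ≥ 0, LHS is (·)² — take ±√ ⇒ sqrt: (x - 4) - 8 = 18 or -18.
Step 3. [(x - 4) - 8 = 18 or -18] -8 is outermost — add 8 both sides, so sub: x - 4 = 26 or -10.
Step 4. [x - 4 = 26 or -10] peel the -4: add 4 from each side ⇒ sub: x = 30 or -6.

Answer: x ∈ {-6, 30}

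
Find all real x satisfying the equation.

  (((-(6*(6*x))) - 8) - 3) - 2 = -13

Step 1. [(((-(6*(6*x))) - 8) - 3) - 2 = -13] -2 is outermost — add 2 both sides, so sub: ((-(6*(6*x))) - 8) - 3 = -11.
Step 2. [((-(6*(6*x))) - 8) - 3 = -11] add 3: x sits inside (… - 3). So sub: (-(6*(6*x))) - 8 = -8.
Step 3. [(-(6*(6*x))) - 8 = -8] the outer -8 inverts by adding 8. So sub: -(6*(6*x)) = 0.
Step 4. [-(6*(6*x)) = 0] LHS negated; negate both sides, so neg: 6*(6*x) = 0.
Step 5. [6*(6*x) = 0] 6 out front; divide by 6 ⇒ div: 6*x = 0.
Step 6. [6*x = 0] divide by the outer 6 ⇒ div: x = 0.

Answer: x ∈ {0}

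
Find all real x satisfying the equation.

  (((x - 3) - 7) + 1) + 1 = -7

Step 1. [(((x - 3) - 7) + 1) + 1 = -7] +1 is outermost — subtract 1 both sides. So sub: ((x - 3) - 7) + 1 = -8.
Step 2. [((x - 3) - 7) + 1 = -8] subtract 1: x sits inside (… + 1). So sub: (x - 3) - 7 = -9.
Step 3. [(x - 3) - 7 = -9] peel the -7: add 7 from each side ⇒ sub: x - 3 = -2.
Step 4. [x - 3 = -2] the outer -3 inverts by adding 3, so sub: x = 1.

Answer: x ∈ {1}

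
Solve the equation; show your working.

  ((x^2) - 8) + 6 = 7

Step 1. [((x^2) - 8) + 6 = 7] subtract 6: x sits inside (… + 6). So sub: (x^2) - 8 = 1.
Step 2. [(x^2) - 8 = 1] the outer -8 inverts by adding 8, so sub: x^2 = 9.
Step 3. [x^2 = 9] LHS squared, RHS 9 ≥ 0: apply √ (±). So sqrt: x = 3 or -3.

Answer: x ∈ {-3, 3}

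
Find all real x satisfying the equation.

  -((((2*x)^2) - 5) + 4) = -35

Step 1. [-((((2*x)^2) - 5) + 4) = -35] flip signs both sides, so neg: (((2*x)^2) - 5) + 4 = 35.
Step 2. [(((2*x)^2) - 5) + 4 = 35] subtract 4: x sits inside (… + 4), so sub: ((2*x)^2) - 5 = 31.
Step 3. [((2*x)^2) - 5 = 31] 5 comes off first (add 5). So sub: (2*x)^2 = 36.
Step 4. [(2*x)^2 = 36] LHS squared, RHS 36 ≥ 0: apply √ (±), so sqrt: 2*x = 6 or -6.
Step 5. [2*x = 6 or -6] leading coefficient 2: divide by 2 ⇒ div: x = 3 or -3.

Answer: x ∈ {-3, 3}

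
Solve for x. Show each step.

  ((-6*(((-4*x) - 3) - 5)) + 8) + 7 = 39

Step 1. [((-6*(((-4*x) - 3) - 5)) + 8) + 7 = 39] peel the +7: subtract 7 from each side ⇒ sub: (-6*(((-4*x) - 3) - 5)) + 8 = 32.
Step 2. [(-6*(((-4*x) - 3) - 5)) + 8 = 32] 8 comes off first (subtract 8). So sub: -6*(((-4*x) - 3) - 5) = 24.
Step 3. [-6*(((-4*x) - 3) - 5) = 24] LHS = -6·(…); ÷-6 both sides, so div: ((-4*x) - 3) - 5 = -4.
Step 4. [((-4*x) - 3) - 5 = -4] 5 comes off first (add 5), so sub: (-4*x) - 3 = 1.
Step 5. [(-4*x) - 3 = 1] peel the -3: add 3 from each side. So sub: -4*x = 4.
Step 6. [-4*x = 4] divide by the outer -4 ⇒ div: x = -1.

Answer: x ∈ {-1}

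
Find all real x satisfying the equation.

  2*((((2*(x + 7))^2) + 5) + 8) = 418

Step 1. [2*((((2*(x + 7))^2) + 5) + 8) = 418] 2 out front; divide by 2, so div: (((2*(x + 7))^2) + 5) + 8 = 209.
Step 2. [(((2*(x + 7))^2) + 5) + 8 = 209] subtract 8: x sits inside (… + 8) ⇒ sub: ((2*(x + 7))^2) + 5 = 201.
Step 3. [((2*(x + 7))^2) + 5 = 201] +5 is outermost — subtract 5 both sides. So sub: (2*(x + 7))^2 = 196.
Step 4. [(2*(x + 7))^2 = 196] LHS squared, RHS 196 ≥ 0: apply √ (±). So sqrt: 2*(x + 7) = 14 or -14.
Step 5. [2*(x + 7) = 14 or -14] 2·(inner) — divide through by 2 ⇒ div: x + 7 = 7 or -7.
Step 6. [x + 7 = 7 or -7] +7 is outermost — subtract 7 both sides. So sub: x = 0 or -14.

Answer: x ∈ {-14, 0}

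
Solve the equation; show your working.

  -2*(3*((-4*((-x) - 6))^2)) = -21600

Step 1. [-2*(3*((-4*((-x) - 6))^2)) = -21600] divide by the outer -2. So div: 3*((-4*((-x) - 6))^2) = 10800.
Step 2. [3*((-4*((-x) - 6))^2) = 10800] LHS = 3·(…); ÷3 both sides ⇒ div: (-4*((-x) - 6))^2 = 3600.
Step 3. [(-4*((-x) - 6))^2 = 3600] LHS squared, RHS 3600 ≥ 0: apply √ (±), so sqrt: -4*((-x) - 6) = 60 or -60.
Step 4. [-4*((-x) - 6) = 60 or -60] LHS = -4·(…); ÷-4 both sides ⇒ div: (-x) - 6 = -15 or 15.
Step 5. [(-x) - 6 = -15 or 15] add 6: x sits inside (… - 6). So sub: -x = -9 or 21.
Step 6. [-x = -9 or 21] flip signs both sides, so neg: x = 9 or -21.

Answer: x ∈ {-21, 9}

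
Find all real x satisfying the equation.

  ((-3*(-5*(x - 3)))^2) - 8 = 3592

Step 1. [((-3*(-5*(x - 3)))^2) - 8 = 3592] 8 comes off first (add 8), so sub: (-3*(-5*(x - 3)))^2 = 3600.
Step 2. [(-3*(-5*(x - 3)))^2 = 3600] LHS squared, RHS 3600 ≥ 0: apply √ (±). So sqrt: -3*(-5*(x - 3)) = 60 or -60.
Step 3. [-3*(-5*(x - 3)) = 60 or -60] -3 out front; divide by -3 ⇒ div: -5*(x - 3) = -20 or 20.
Step 4. [-5*(x - 3) = -20 or 20] divide by the outer -5, so div: x - 3 = 4 or -4.
Step 5. [x - 3 = 4 or -4] -3 is outermost — add 3 both sides, so sub: x = 7 or -1.

Answer: x ∈ {-1, 7}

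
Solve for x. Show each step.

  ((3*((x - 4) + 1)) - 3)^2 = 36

Step 1. [((3*((x - 4) + 1)) - 3)^2 = 36] 36 ≥ 0, LHS is (·)² — take ±√ ⇒ sqrt: (3*((x - 4) + 1)) - 3 = 6 or -6.
Step 2. [(3*((x - 4) + 1)) - 3 = 6 or -6] 3 | LHS and 3 | 6 or -6: pull 3 out. So factor: ((x - 4) + 1) - 1 = 2 or -2.
Step 3. [((x - 4) + 1) - 1 = 2 or -2] add 1: x sits inside (… - 1) ⇒ sub: (x - 4) + 1 = 3 or -1.
Step 4. [(x - 4) + 1 = 3 or -1] 1 comes off first (subtract 1) ⇒ sub: x - 4 = 2 or -2.
Step 5. [x - 4 = 2 or -2] 4 comes off first (add 4). So sub: x = 6 or 2.

Answer: x ∈ {2, 6}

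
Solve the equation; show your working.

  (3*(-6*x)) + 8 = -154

Step 1. [(3*(-6*x)) + 8 = -154] 8 comes off first (subtract 8). So sub: 3*(-6*x) = -162.
Step 2. [3*(-6*x) = -162] leading coefficient 3: divide by 3. So div: -6*x = -54.
Step 3. [-6*x = -54] -6 out front; divide by -6 ⇒ div: x = 9.

Answer: x ∈ {9}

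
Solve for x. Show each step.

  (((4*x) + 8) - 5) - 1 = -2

Step 1. [(((4*x) + 8) - 5) - 1 = -2] 1 comes off first (add 1), so sub: ((4*x) + 8) - 5 = -1.
Step 2. [((4*x) + 8) - 5 = -1] 5 comes off first (add 5) ⇒ sub: (4*x) + 8 = 4.
Step 3. [(4*x) + 8 = 4] 4 divides every term; factor it out ⇒ factor: x + 2 = 1.
Step 4. [x + 2 = 1] +2 is outermost — subtract 2 both sides ⇒ sub: x = -1.

Answer: x ∈ {-1}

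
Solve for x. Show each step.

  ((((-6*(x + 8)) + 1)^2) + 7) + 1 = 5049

Step 1. [((((-6*(x + 8)) + 1)^2) + 7) + 1 = 5049] 1 comes off first (subtract 1) ⇒ sub: (((-6*(x + 8)) + 1)^2) + 7 = 5048.
Step 2. [(((-6*(x + 8)) + 1)^2) + 7 = 5048] peel the +7: subtract 7 from each side. So sub: ((-6*(x + 8)) + 1)^2 = 5041.
Step 3. [((-6*(x + 8)) + 1)^2 = 5041] LHS squared, RHS 5041 ≥ 0: apply √ (±), so sqrt: (-6*(x + 8)) + 1 = 71 or -71.
Step 4. [(-6*(x + 8)) + 1 = 71 or -71] peel the +1: subtract 1 from each side ⇒ sub: -6*(x + 8) = 70 or -72.
Step 5. [-6*(x + 8) = 70 or -72] leading coefficient -6: divide by -6 ⇒ div: x + 8 = -35/3 or 12.
Step 6. [x + 8 = -35/3 or 12] subtract 8: x sits inside (… + 8), so sub: x = -59/3 or 4.

Answer: x ∈ {-59/3, 4}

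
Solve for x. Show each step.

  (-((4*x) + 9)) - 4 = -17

Step 1. [(-((4*x) + 9)) - 4 = -17] -4 is outermost — add 4 both sides, so sub: -((4*x) + 9) = -13.
Step 2. [-((4*x) + 9) = -13] LHS negated; negate both sides, so neg: (4*x) + 9 = 13.
Step 3. [(4*x) + 9 = 13] +9 is outermost — subtract 9 both sides, so sub: 4*x = 4.
Step 4. [4*x = 4] divide by the outer 4, so div: x = 1.

Answer: x ∈ {1}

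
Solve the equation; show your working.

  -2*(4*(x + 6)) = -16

Step 1. [-2*(4*(x + 6)) = -16] leading coefficient -2: divide by -2, so div: 4*(x + 6) = 8.
Step 2. [4*(x + 6) = 8] LHS = 4·(…); ÷4 both sides. So div: x + 6 = 2.
Step 3. [x + 6 = 2] +6 is outermost — subtract 6 both sides. So sub: x = -4.

Answer: x ∈ {-4}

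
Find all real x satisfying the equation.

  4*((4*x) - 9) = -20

Step 1. [4*((4*x) - 9) = -20] 4 out front; divide by 4, so div: (4*x) - 9 = -5.
Step 2. [(4*x) - 9 = -5] add 9: x sits inside (… - 9), so sub: 4*x = 4.
Step 3. [4*x = 4] divide by the outer 4, so div: x = 1.

Answer: x ∈ {1}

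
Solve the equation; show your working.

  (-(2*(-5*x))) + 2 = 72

Step 1. [(-(2*(-5*x))) + 2 = 72] subtract 2: x sits inside (… + 2). So sub: -(2*(-5*x)) = 70.
Step 2. [-(2*(-5*x)) = 70] flip signs both sides. So neg: 2*(-5*x) = -70.
Step 3. [2*(-5*x) = -70] LHS = 2·(…); ÷2 both sides, so div: -5*x = -35.
Step 4. [-5*x = -35] LHS = -5·(…); ÷-5 both sides, so div: x = 7.

Answer: x ∈ {7}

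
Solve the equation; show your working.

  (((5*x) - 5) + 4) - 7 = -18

Step 1. [(((5*x) - 5) + 4) - 7 = -18] peel the -7: add 7 from each side ⇒ sub: ((5*x) - 5) + 4 = -11.
Step 2. [((5*x) - 5) + 4 = -11] peel the +4: subtract 4 from each side ⇒ sub: (5*x) - 5 = -15.
Step 3. [(5*x) - 5 = -15] add 5: x sits inside (… - 5) ⇒ sub: 5*x = -10.
Step 4. [5*x = -10] 5·(inner) — divide through by 5. So div: x = -2.

Answer: x ∈ {-2}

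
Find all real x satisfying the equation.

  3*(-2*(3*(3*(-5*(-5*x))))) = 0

Step 1. [3*(-2*(3*(3*(-5*(-5*x))))) = 0] divide by the outer 3, so div: -2*(3*(3*(-5*(-5*x)))) = 0.
Step 2. [-2*(3*(3*(-5*(-5*x)))) = 0] -2 out front; divide by -2. So div: 3*(3*(-5*(-5*x))) = 0.
Step 3. [3*(3*(-5*(-5*x))) = 0] leading coefficient 3: divide by 3. So div: 3*(-5*(-5*x)) = 0.
Step 4. [3*(-5*(-5*x)) = 0] leading coefficient 3: divide by 3, so div: -5*(-5*x) = 0.
Step 5. [-5*(-5*x) = 0] leading coefficient -5: divide by -5, so div: -5*x = 0.
Step 6. [-5*x = 0] leading coefficient -5: divide by -5 ⇒ div: x = 0.

Answer: x ∈ {0}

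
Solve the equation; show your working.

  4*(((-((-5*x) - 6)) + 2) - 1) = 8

Step 1. [4*(((-((-5*x) - 6)) + 2) - 1) = 8] LHS = 4·(…); ÷4 both sides ⇒ div: ((-((-5*x) - 6)) + 2) - 1 = 2.
Step 2. [((-((-5*x) - 6)) + 2) - 1 = 2] -1 is outermost — add 1 both sides ⇒ sub: (-((-5*x) - 6)) + 2 = 3.
Step 3. [(-((-5*x) - 6)) + 2 = 3] peel the +2: subtract 2 from each side, so sub: -((-5*x) - 6) = 1.
Step 4. [-((-5*x) - 6) = 1] flip signs both sides ⇒ neg: (-5*x) - 6 = -1.
Step 5. [(-5*x) - 6 = -1] 6 comes off first (add 6), so sub: -5*x = 5.
Step 6. [-5*x = 5] -5·(inner) — divide through by -5. So div: x = -1.

Answer: x ∈ {-1}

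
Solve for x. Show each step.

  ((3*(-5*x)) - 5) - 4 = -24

Step 1. [((3*(-5*x)) - 5) - 4 = -24] add 4: x sits inside (… - 4). So sub: (3*(-5*x)) - 5 = -20.
Step 2. [(3*(-5*x)) - 5 = -20] 5 comes off first (add 5), so sub: 3*(-5*x) = -15.
Step 3. [3*(-5*x) = -15] divide by the outer 3. So div: -5*x = -5.
Step 4. [-5*x = -5] -5·(inner) — divide through by -5. So div: x = 1.

Answer: x ∈ {1}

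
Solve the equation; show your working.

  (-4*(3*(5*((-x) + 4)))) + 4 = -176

Step 1. [(-4*(3*(5*((-x) + 4)))) + 4 = -176] -4 divides every term; factor it out. So factor: (3*(5*((-x) + 4))) - 1 = 44.
Step 2. [(3*(5*((-x) + 4))) - 1 = 44] the outer -1 inverts by adding 1. So sub: 3*(5*((-x) + 4)) = 45.
Step 3. [3*(5*((-x) + 4)) = 45] leading coefficient 3: divide by 3, so div: 5*((-x) + 4) = 15.
Step 4. [5*((-x) + 4) = 15] 5·(inner) — divide through by 5. So div: (-x) + 4 = 3.
Step 5. [(-x) + 4 = 3] subtract 4: x sits inside (… + 4). So sub: -x = -1.
Step 6. [-x = -1] flip signs both sides. So neg: x = 1.

Answer: x ∈ {1}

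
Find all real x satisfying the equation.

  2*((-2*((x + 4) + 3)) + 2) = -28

Step 1. [2*((-2*((x + 4) + 3)) + 2) = -28] 2·(inner) — divide through by 2. So div: (-2*((x + 4) + 3)) + 2 = -14.
Step 2. [(-2*((x + 4) + 3)) + 2 = -14] peel the +2: subtract 2 from each side ⇒ sub: -2*((x + 4) + 3) = -16.
Step 3. [-2*((x + 4) + 3) = -16] -2 out front; divide by -2. So div: (x + 4) + 3 = 8.
Step 4. [(x + 4) + 3 = 8] 3 comes off first (subtract 3), so sub: x + 4 = 5.
Step 5. [x + 4 = 5] the outer +4 inverts by subtracting 4. So sub: x = 1.

Answer: x ∈ {1}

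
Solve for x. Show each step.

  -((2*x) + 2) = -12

Step 1. [-((2*x) + 2) = -12] flip signs both sides. So neg: (2*x) + 2 = 12.
Step 2. [(2*x) + 2 = 12] 2 comes off first (subtract 2), so sub: 2*x = 10.
Step 3. [2*x = 10] LHS = 2·(…); ÷2 both sides, so div: x = 5.

Answer: x ∈ {5}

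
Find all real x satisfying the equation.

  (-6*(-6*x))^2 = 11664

Step 1. [(-6*(-6*x))^2 = 11664] LHS squared, RHS 11664 ≥ 0: apply √ (±) ⇒ sqrt: -6*(-6*x) = 108 or -108.
Step 2. [-6*(-6*x) = 108 or -108] LHS = -6·(…); ÷-6 both sides. So div: -6*x = -18 or 18.
Step 3. [-6*x = -18 or 18] LHS = -6·(…); ÷-6 both sides. So div: x = 3 or -3.

Answer: x ∈ {-3, 3}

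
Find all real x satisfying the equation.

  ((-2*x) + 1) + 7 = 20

Step 1. [((-2*x) + 1) + 7 = 20] the outer +7 inverts by subtracting 7, so sub: (-2*x) + 1 = 13.
Step 2. [(-2*x) + 1 = 13] +1 is outermost — subtract 1 both sides. So sub: -2*x = 12.
Step 3. [-2*x = 12] -2·(inner) — divide through by -2 ⇒ div: x = -6.

Answer: x ∈ {-6}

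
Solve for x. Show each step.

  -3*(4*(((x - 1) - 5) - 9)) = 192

Step 1. [-3*(4*(((x - 1) - 5) - 9)) = 192] leading coefficient -3: divide by -3, so div: 4*(((x - 1) - 5) - 9) = -64.
Step 2. [4*(((x - 1) - 5) - 9) = -64] divide by the outer 4. So div: ((x - 1) - 5) - 9 = -16.
Step 3. [((x - 1) - 5) - 9 = -16] the outer -9 inverts by adding 9. So sub: (x - 1) - 5 = -7.
Step 4. [(x - 1) - 5 = -7] the outer -5 inverts by adding 5 ⇒ sub: x - 1 = -2.
Step 5. [x - 1 = -2] peel the -1: add 1 from each side ⇒ sub: x = -1.

Answer: x ∈ {-1}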